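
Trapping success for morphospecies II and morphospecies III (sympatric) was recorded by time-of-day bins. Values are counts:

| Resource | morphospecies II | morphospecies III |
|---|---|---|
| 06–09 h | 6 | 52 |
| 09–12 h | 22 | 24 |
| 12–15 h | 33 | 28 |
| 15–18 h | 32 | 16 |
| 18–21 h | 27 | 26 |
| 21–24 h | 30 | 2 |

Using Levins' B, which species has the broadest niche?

Proportions for morphospecies II (n=150): 6/150=0.0400, 22/150=0.1467, 33/150=0.2200, 32/150=0.2133, 27/150=0.1800, 30/150=0.2000
Proportions for morphospecies III (n=148): 52/148=0.3514, 24/148=0.1622, 28/148=0.1892, 16/148=0.1081, 26/148=0.1757, 2/148=0.0135
Σp_IIᵢ² = 0.0400² + 0.1467² + 0.2200² + 0.2133² + 0.1800² + 0.2000² = 0.001600 + 0.021521 + 0.048400 + 0.045497 + 0.032400 + 0.040000 = 0.189418
B_II = 1 / 0.189418 = 5.2793
Σp_IIIᵢ² = 0.3514² + 0.1622² + 0.1892² + 0.1081² + 0.1757² + 0.0135² = 0.123482 + 0.026309 + 0.035797 + 0.011686 + 0.030870 + 0.000182 = 0.228326
B_III = 1 / 0.228326 = 4.3797
Highest B → broadest niche (most generalist): morphospecies II (B = 5.28).

morphospecies II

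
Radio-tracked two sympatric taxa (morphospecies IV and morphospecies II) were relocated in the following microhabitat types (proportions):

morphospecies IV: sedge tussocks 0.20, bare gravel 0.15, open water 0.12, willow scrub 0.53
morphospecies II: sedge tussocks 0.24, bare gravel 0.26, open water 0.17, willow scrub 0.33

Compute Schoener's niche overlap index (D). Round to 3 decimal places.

Σ|p₁ᵢ − p₂ᵢ| = 0.04 + 0.11 + 0.05 + 0.20 = 0.40
D = 1 − ½ × 0.40 = 1 − 0.200 = 0.80000

0.800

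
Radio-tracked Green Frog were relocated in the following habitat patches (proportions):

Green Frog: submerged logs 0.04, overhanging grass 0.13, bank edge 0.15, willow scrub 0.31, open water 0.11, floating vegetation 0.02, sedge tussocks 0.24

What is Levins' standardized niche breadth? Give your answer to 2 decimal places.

Σpᵢ² = 0.04² + 0.13² + 0.15² + 0.31² + 0.11² + 0.02² + 0.24² = 0.0016 + 0.0169 + 0.0225 + 0.0961 + 0.0121 + 0.0004 + 0.0576 = 0.2072
B = 1 / 0.2072 = 4.8263
Bₛ = (B − 1)/(n − 1) = (4.8263 − 1)/(7 − 1) = 3.8263/6 = 0.6377

0.64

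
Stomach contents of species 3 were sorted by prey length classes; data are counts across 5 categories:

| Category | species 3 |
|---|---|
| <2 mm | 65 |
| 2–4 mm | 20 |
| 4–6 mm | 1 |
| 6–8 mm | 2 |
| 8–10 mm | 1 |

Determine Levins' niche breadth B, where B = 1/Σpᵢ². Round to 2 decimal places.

1.71

Proportions for species 3 (n=89): 65/89=0.7303, 20/89=0.2247, 1/89=0.0112, 2/89=0.0225, 1/89=0.0112
Σpᵢ² = 0.7303² + 0.2247² + 0.0112² + 0.0225² + 0.0112² = 0.533338 + 0.050490 + 0.000125 + 0.000506 + 0.000125 = 0.584584
B = 1 / 0.584584 = 1.7106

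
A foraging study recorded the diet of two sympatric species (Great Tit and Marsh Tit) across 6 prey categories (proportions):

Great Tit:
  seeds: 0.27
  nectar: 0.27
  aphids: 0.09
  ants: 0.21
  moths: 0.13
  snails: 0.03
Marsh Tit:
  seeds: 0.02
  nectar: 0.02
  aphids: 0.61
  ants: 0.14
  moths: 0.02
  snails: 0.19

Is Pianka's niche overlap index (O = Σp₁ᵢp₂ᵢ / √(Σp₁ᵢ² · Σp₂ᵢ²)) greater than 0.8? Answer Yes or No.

Σ p₁ᵢp₂ᵢ = 0.0054 + 0.0054 + 0.0549 + 0.0294 + 0.0026 + 0.0057 = 0.1034
Σp_1ᵢ² = 0.27² + 0.27² + 0.09² + 0.21² + 0.13² + 0.03² = 0.0729 + 0.0729 + 0.0081 + 0.0441 + 0.0169 + 0.0009 = 0.2158
Σp_2ᵢ² = 0.02² + 0.02² + 0.61² + 0.14² + 0.02² + 0.19² = 0.0004 + 0.0004 + 0.3721 + 0.0196 + 0.0004 + 0.0361 = 0.4290
O = 0.1034 / √(0.2158 × 0.4290) = 0.1034 / 0.30427 = 0.3398
O = 0.3398 < 0.8 → No.

No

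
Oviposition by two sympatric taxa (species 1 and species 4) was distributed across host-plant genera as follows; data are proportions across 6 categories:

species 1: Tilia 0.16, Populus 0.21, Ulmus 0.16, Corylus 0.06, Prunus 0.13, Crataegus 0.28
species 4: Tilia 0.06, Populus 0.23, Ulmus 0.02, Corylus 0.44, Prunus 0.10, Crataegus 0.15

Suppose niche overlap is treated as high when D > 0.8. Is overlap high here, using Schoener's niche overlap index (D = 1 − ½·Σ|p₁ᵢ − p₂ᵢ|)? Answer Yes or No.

Σ|p₁ᵢ − p₂ᵢ| = 0.10 + 0.02 + 0.14 + 0.38 + 0.03 + 0.13 = 0.80
D = 1 − ½ × 0.80 = 1 − 0.400 = 0.6000
D = 0.6000 < 0.8 → No.

No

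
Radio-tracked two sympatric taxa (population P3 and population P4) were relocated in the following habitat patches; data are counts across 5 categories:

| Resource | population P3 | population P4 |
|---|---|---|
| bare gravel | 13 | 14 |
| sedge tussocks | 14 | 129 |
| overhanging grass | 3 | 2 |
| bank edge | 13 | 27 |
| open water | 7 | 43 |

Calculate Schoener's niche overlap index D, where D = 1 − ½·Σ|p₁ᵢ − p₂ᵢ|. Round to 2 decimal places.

Proportions for population P3 (n=50): 13/50=0.2600, 14/50=0.2800, 3/50=0.0600, 13/50=0.2600, 7/50=0.1400
Proportions for population P4 (n=215): 14/215=0.0651, 129/215=0.6000, 2/215=0.0093, 27/215=0.1256, 43/215=0.2000
Σ|p₁ᵢ − p₂ᵢ| = 0.1949 + 0.3200 + 0.0507 + 0.1344 + 0.0600 = 0.7600
D = 1 − ½ × 0.7600 = 1 − 0.38000 = 0.62000

0.62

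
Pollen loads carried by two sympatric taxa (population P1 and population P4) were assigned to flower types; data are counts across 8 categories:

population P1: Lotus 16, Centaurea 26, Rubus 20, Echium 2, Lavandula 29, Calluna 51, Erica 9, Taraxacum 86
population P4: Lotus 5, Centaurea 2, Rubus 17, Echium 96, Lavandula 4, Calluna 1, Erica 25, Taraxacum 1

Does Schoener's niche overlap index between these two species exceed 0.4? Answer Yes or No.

Proportions for population P1 (n=239): 16/239=0.0669, 26/239=0.1088, 20/239=0.0837, 2/239=0.0084, 29/239=0.1213, 51/239=0.2134, 9/239=0.0377, 86/239=0.3598
Proportions for population P4 (n=151): 5/151=0.0331, 2/151=0.0132, 17/151=0.1126, 96/151=0.6358, 4/151=0.0265, 1/151=0.0066, 25/151=0.1656, 1/151=0.0066
Σ|p₁ᵢ − p₂ᵢ| = 0.0338 + 0.0956 + 0.0289 + 0.6274 + 0.0948 + 0.2068 + 0.1279 + 0.3532 = 1.5684
D = 1 − ½ × 1.5684 = 1 − 0.78420 = 0.21580
D = 0.21580 < 0.4 → No.

No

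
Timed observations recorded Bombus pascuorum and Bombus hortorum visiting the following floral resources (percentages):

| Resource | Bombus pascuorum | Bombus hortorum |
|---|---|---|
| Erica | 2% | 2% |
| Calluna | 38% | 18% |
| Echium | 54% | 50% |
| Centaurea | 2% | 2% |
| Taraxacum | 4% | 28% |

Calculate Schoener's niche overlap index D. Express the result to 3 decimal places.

Convert percentages to proportions (divide by 100).
Σ|p₁ᵢ − p₂ᵢ| = 0.00 + 0.20 + 0.04 + 0.00 + 0.24 = 0.48
D = 1 − ½ × 0.48 = 1 − 0.240 = 0.76000

0.760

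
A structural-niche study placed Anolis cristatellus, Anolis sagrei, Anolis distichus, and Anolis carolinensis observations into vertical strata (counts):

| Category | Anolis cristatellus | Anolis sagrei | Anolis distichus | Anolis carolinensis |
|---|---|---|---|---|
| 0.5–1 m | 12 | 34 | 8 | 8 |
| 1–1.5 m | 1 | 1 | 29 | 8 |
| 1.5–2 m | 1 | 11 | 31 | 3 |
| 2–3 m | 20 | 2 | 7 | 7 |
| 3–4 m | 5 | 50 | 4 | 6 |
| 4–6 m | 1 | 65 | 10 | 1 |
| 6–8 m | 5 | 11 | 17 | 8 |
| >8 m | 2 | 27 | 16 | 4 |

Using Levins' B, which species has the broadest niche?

Proportions for Anolis cristatellus (n=47): 12/47=0.2553, 1/47=0.0213, 1/47=0.0213, 20/47=0.4255, 5/47=0.1064, 1/47=0.0213, 5/47=0.1064, 2/47=0.0426
Proportions for Anolis sagrei (n=201): 34/201=0.1692, 1/201=0.0050, 11/201=0.0547, 2/201=0.0100, 50/201=0.2488, 65/201=0.3234, 11/201=0.0547, 27/201=0.1343
Proportions for Anolis distichus (n=122): 8/122=0.0656, 29/122=0.2377, 31/122=0.2541, 7/122=0.0574, 4/122=0.0328, 10/122=0.0820, 17/122=0.1393, 16/122=0.1311
Proportions for Anolis carolinensis (n=45): 8/45=0.1778, 8/45=0.1778, 3/45=0.0667, 7/45=0.1556, 6/45=0.1333, 1/45=0.0222, 8/45=0.1778, 4/45=0.0889
Σp_crisᵢ² = 0.2553² + 0.0213² + 0.0213² + 0.4255² + 0.1064² + 0.0213² + 0.1064² + 0.0426² = 0.065178 + 0.000454 + 0.000454 + 0.181050 + 0.011321 + 0.000454 + 0.011321 + 0.001815 = 0.272047
B_cris = 1 / 0.272047 = 3.6758
Σp_sagrᵢ² = 0.1692² + 0.0050² + 0.0547² + 0.0100² + 0.2488² + 0.3234² + 0.0547² + 0.1343² = 0.028629 + 0.000025 + 0.002992 + 0.000100 + 0.061901 + 0.104588 + 0.002992 + 0.018036 = 0.219263
B_sagr = 1 / 0.219263 = 4.5607
Σp_distᵢ² = 0.0656² + 0.2377² + 0.2541² + 0.0574² + 0.0328² + 0.0820² + 0.1393² + 0.1311² = 0.004303 + 0.056501 + 0.064567 + 0.003295 + 0.001076 + 0.006724 + 0.019404 + 0.017187 = 0.173057
B_dist = 1 / 0.173057 = 5.7784
Σp_caroᵢ² = 0.1778² + 0.1778² + 0.0667² + 0.1556² + 0.1333² + 0.0222² + 0.1778² + 0.0889² = 0.031613 + 0.031613 + 0.004449 + 0.024211 + 0.017769 + 0.000493 + 0.031613 + 0.007903 = 0.149664
B_caro = 1 / 0.149664 = 6.6816
Highest B → broadest niche (most generalist): Anolis carolinensis (B = 6.68).

Anolis carolinensis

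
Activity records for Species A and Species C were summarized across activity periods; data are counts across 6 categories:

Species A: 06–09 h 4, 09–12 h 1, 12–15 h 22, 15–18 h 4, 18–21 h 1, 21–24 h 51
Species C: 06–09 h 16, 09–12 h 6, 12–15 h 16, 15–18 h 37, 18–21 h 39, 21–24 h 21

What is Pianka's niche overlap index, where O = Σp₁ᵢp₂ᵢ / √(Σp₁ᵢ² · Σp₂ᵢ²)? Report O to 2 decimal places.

0.48

Proportions for Species A (n=83): 4/83=0.0482, 1/83=0.0120, 22/83=0.2651, 4/83=0.0482, 1/83=0.0120, 51/83=0.6145
Proportions for Species C (n=135): 16/135=0.1185, 6/135=0.0444, 16/135=0.1185, 37/135=0.2741, 39/135=0.2889, 21/135=0.1556
Σ p₁ᵢp₂ᵢ = 0.005712 + 0.000533 + 0.031414 + 0.013212 + 0.003467 + 0.095616 = 0.149954
Σp_1ᵢ² = 0.0482² + 0.0120² + 0.2651² + 0.0482² + 0.0120² + 0.6145² = 0.002323 + 0.000144 + 0.070278 + 0.002323 + 0.000144 + 0.377610 = 0.452822
Σp_2ᵢ² = 0.1185² + 0.0444² + 0.1185² + 0.2741² + 0.2889² + 0.1556² = 0.014042 + 0.001971 + 0.014042 + 0.075131 + 0.083463 + 0.024211 = 0.212860
O = 0.149954 / √(0.452822 × 0.212860) = 0.149954 / 0.3104637 = 0.4830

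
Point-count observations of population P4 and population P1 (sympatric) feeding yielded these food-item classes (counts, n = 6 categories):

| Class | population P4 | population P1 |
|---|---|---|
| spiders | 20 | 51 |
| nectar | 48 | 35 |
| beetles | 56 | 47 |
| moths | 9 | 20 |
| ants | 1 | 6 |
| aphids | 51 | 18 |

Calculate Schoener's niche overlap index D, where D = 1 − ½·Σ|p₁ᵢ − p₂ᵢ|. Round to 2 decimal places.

0.73

Proportions for population P4 (n=185): 20/185=0.1081, 48/185=0.2595, 56/185=0.3027, 9/185=0.0486, 1/185=0.0054, 51/185=0.2757
Proportions for population P1 (n=177): 51/177=0.2881, 35/177=0.1977, 47/177=0.2655, 20/177=0.1130, 6/177=0.0339, 18/177=0.1017
Σ|p₁ᵢ − p₂ᵢ| = 0.1800 + 0.0618 + 0.0372 + 0.0644 + 0.0285 + 0.1740 = 0.5459
D = 1 − ½ × 0.5459 = 1 − 0.27295 = 0.72705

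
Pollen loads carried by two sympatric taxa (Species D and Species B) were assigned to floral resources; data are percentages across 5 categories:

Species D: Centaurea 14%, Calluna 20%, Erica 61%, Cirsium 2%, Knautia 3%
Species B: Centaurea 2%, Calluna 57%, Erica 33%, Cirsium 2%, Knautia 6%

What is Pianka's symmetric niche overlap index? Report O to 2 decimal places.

0.74

Convert percentages to proportions (divide by 100).
Σ p₁ᵢp₂ᵢ = 0.0028 + 0.1140 + 0.2013 + 0.0004 + 0.0018 = 0.3203
Σp_1ᵢ² = 0.14² + 0.20² + 0.61² + 0.02² + 0.03² = 0.0196 + 0.0400 + 0.3721 + 0.0004 + 0.0009 = 0.4330
Σp_2ᵢ² = 0.02² + 0.57² + 0.33² + 0.02² + 0.06² = 0.0004 + 0.3249 + 0.1089 + 0.0004 + 0.0036 = 0.4382
O = 0.3203 / √(0.4330 × 0.4382) = 0.3203 / 0.43559 = 0.7353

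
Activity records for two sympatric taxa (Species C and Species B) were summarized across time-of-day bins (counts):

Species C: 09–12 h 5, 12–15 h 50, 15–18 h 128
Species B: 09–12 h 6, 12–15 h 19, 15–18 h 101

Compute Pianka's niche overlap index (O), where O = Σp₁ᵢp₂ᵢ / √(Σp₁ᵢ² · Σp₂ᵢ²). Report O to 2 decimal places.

0.98

Proportions for Species C (n=183): 5/183=0.0273, 50/183=0.2732, 128/183=0.6995
Proportions for Species B (n=126): 6/126=0.0476, 19/126=0.1508, 101/126=0.8016
Σ p₁ᵢp₂ᵢ = 0.001299 + 0.041199 + 0.560719 = 0.603217
Σp_1ᵢ² = 0.0273² + 0.2732² + 0.6995² = 0.000745 + 0.074638 + 0.489300 = 0.564683
Σp_2ᵢ² = 0.0476² + 0.1508² + 0.8016² = 0.002266 + 0.022741 + 0.642563 = 0.667570
O = 0.603217 / √(0.564683 × 0.667570) = 0.603217 / 0.6139751 = 0.9825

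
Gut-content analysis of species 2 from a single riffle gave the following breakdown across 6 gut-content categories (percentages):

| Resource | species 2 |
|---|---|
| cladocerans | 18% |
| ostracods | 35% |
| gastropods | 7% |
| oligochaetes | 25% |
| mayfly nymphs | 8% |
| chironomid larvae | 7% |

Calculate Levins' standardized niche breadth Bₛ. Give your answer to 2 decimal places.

0.66

Convert percentages to proportions (divide by 100).
Σpᵢ² = 0.18² + 0.35² + 0.07² + 0.25² + 0.08² + 0.07² = 0.0324 + 0.1225 + 0.0049 + 0.0625 + 0.0064 + 0.0049 = 0.2336
B = 1 / 0.2336 = 4.2808
Bₛ = (B − 1)/(n − 1) = (4.2808 − 1)/(6 − 1) = 3.2808/5 = 0.6562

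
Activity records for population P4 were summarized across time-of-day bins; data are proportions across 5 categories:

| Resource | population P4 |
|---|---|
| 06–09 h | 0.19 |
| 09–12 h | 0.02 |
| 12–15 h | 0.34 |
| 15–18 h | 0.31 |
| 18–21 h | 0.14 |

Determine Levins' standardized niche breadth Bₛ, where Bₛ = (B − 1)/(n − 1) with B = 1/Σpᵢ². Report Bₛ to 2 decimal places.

0.68

Σpᵢ² = 0.19² + 0.02² + 0.34² + 0.31² + 0.14² = 0.0361 + 0.0004 + 0.1156 + 0.0961 + 0.0196 = 0.2678
B = 1 / 0.2678 = 3.7341
Bₛ = (B − 1)/(n − 1) = (3.7341 − 1)/(5 − 1) = 2.7341/4 = 0.6835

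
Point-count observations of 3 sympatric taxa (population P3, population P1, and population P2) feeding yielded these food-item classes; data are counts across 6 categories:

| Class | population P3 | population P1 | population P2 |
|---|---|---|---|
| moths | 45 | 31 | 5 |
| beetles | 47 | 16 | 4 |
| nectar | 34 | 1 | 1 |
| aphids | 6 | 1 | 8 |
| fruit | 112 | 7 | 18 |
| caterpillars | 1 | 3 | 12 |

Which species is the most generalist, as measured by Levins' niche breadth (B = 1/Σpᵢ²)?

Proportions for population P3 (n=245): 45/245=0.1837, 47/245=0.1918, 34/245=0.1388, 6/245=0.0245, 112/245=0.4571, 1/245=0.0041
Proportions for population P1 (n=59): 31/59=0.5254, 16/59=0.2712, 1/59=0.0169, 1/59=0.0169, 7/59=0.1186, 3/59=0.0508
Proportions for population P2 (n=48): 5/48=0.1042, 4/48=0.0833, 1/48=0.0208, 8/48=0.1667, 18/48=0.3750, 12/48=0.2500
Σp_P3ᵢ² = 0.1837² + 0.1918² + 0.1388² + 0.0245² + 0.4571² + 0.0041² = 0.033746 + 0.036787 + 0.019265 + 0.000600 + 0.208940 + 0.000017 = 0.299355
B_P3 = 1 / 0.299355 = 3.3405
Σp_P1ᵢ² = 0.5254² + 0.2712² + 0.0169² + 0.0169² + 0.1186² + 0.0508² = 0.276045 + 0.073549 + 0.000286 + 0.000286 + 0.014066 + 0.002581 = 0.366813
B_P1 = 1 / 0.366813 = 2.7262
Σp_P2ᵢ² = 0.1042² + 0.0833² + 0.0208² + 0.1667² + 0.3750² + 0.2500² = 0.010858 + 0.006939 + 0.000433 + 0.027789 + 0.140625 + 0.062500 = 0.249144
B_P2 = 1 / 0.249144 = 4.0137
Highest B → broadest niche (most generalist): population P2 (B = 4.01).

population P2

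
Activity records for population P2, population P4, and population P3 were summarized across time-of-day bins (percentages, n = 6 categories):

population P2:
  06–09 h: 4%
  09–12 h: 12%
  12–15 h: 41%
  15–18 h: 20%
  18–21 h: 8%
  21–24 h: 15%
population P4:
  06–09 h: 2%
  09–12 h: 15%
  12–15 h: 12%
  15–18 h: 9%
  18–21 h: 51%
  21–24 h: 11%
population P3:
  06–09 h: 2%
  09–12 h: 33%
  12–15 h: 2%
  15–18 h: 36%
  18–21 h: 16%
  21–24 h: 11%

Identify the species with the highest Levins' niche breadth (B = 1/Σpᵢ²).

Convert percentages to proportions (divide by 100).
Σp_P2ᵢ² = 0.04² + 0.12² + 0.41² + 0.20² + 0.08² + 0.15² = 0.0016 + 0.0144 + 0.1681 + 0.0400 + 0.0064 + 0.0225 = 0.2530
B_P2 = 1 / 0.2530 = 3.9526
Σp_P4ᵢ² = 0.02² + 0.15² + 0.12² + 0.09² + 0.51² + 0.11² = 0.0004 + 0.0225 + 0.0144 + 0.0081 + 0.2601 + 0.0121 = 0.3176
B_P4 = 1 / 0.3176 = 3.1486
Σp_P3ᵢ² = 0.02² + 0.33² + 0.02² + 0.36² + 0.16² + 0.11² = 0.0004 + 0.1089 + 0.0004 + 0.1296 + 0.0256 + 0.0121 = 0.2770
B_P3 = 1 / 0.2770 = 3.6101
Highest B → broadest niche (most generalist): population P2 (B = 3.95).

population P2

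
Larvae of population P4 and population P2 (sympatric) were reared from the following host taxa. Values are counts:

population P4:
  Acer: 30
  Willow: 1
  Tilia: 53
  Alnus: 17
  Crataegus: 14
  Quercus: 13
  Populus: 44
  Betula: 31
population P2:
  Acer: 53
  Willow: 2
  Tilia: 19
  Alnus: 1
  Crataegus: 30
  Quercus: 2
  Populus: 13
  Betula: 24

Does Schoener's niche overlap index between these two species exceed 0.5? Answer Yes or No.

Proportions for population P4 (n=203): 30/203=0.1478, 1/203=0.0049, 53/203=0.2611, 17/203=0.0837, 14/203=0.0690, 13/203=0.0640, 44/203=0.2167, 31/203=0.1527
Proportions for population P2 (n=144): 53/144=0.3681, 2/144=0.0139, 19/144=0.1319, 1/144=0.0069, 30/144=0.2083, 2/144=0.0139, 13/144=0.0903, 24/144=0.1667
Σ|p₁ᵢ − p₂ᵢ| = 0.2203 + 0.0090 + 0.1292 + 0.0768 + 0.1393 + 0.0501 + 0.1264 + 0.0140 = 0.7651
D = 1 − ½ × 0.7651 = 1 − 0.38255 = 0.61745
D = 0.61745 > 0.5 → Yes.

Yes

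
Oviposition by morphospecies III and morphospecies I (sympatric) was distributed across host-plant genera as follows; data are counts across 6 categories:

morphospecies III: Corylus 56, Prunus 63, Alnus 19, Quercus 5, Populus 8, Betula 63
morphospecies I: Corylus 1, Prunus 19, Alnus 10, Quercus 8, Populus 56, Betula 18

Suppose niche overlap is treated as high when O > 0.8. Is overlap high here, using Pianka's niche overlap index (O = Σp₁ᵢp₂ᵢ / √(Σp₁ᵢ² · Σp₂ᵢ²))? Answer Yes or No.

Proportions for morphospecies III (n=214): 56/214=0.2617, 63/214=0.2944, 19/214=0.0888, 5/214=0.0234, 8/214=0.0374, 63/214=0.2944
Proportions for morphospecies I (n=112): 1/112=0.0089, 19/112=0.1696, 10/112=0.0893, 8/112=0.0714, 56/112=0.5000, 18/112=0.1607
Σ p₁ᵢp₂ᵢ = 0.002329 + 0.049930 + 0.007930 + 0.001671 + 0.018700 + 0.047310 = 0.127870
Σp_1ᵢ² = 0.2617² + 0.2944² + 0.0888² + 0.0234² + 0.0374² + 0.2944² = 0.068487 + 0.086671 + 0.007885 + 0.000548 + 0.001399 + 0.086671 = 0.251661
Σp_2ᵢ² = 0.0089² + 0.1696² + 0.0893² + 0.0714² + 0.5000² + 0.1607² = 0.000079 + 0.028764 + 0.007974 + 0.005098 + 0.250000 + 0.025824 = 0.317739
O = 0.127870 / √(0.251661 × 0.317739) = 0.127870 / 0.2827764 = 0.4522
O = 0.4522 < 0.8 → No.

No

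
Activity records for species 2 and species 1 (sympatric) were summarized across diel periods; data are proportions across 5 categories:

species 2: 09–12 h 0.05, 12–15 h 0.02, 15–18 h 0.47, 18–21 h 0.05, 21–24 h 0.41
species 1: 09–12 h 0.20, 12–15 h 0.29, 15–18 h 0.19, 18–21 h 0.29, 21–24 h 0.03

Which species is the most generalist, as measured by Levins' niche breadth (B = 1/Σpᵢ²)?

species 1

Σp_2ᵢ² = 0.05² + 0.02² + 0.47² + 0.05² + 0.41² = 0.0025 + 0.0004 + 0.2209 + 0.0025 + 0.1681 = 0.3944
B_2 = 1 / 0.3944 = 2.5355
Σp_1ᵢ² = 0.20² + 0.29² + 0.19² + 0.29² + 0.03² = 0.0400 + 0.0841 + 0.0361 + 0.0841 + 0.0009 = 0.2452
B_1 = 1 / 0.2452 = 4.0783
Highest B → broadest niche (most generalist): species 1 (B = 4.08).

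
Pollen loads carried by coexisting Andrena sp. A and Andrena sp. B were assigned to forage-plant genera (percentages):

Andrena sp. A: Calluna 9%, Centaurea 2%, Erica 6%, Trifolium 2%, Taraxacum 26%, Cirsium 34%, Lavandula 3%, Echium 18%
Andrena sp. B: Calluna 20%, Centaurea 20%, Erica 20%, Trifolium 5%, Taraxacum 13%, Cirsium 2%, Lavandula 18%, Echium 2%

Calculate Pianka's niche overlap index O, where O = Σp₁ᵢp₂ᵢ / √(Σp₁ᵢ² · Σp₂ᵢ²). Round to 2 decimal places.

0.43

Convert percentages to proportions (divide by 100).
Σ p₁ᵢp₂ᵢ = 0.0180 + 0.0040 + 0.0120 + 0.0010 + 0.0338 + 0.0068 + 0.0054 + 0.0036 = 0.0846
Σp_1ᵢ² = 0.09² + 0.02² + 0.06² + 0.02² + 0.26² + 0.34² + 0.03² + 0.18² = 0.0081 + 0.0004 + 0.0036 + 0.0004 + 0.0676 + 0.1156 + 0.0009 + 0.0324 = 0.2290
Σp_2ᵢ² = 0.20² + 0.20² + 0.20² + 0.05² + 0.13² + 0.02² + 0.18² + 0.02² = 0.0400 + 0.0400 + 0.0400 + 0.0025 + 0.0169 + 0.0004 + 0.0324 + 0.0004 = 0.1726
O = 0.0846 / √(0.2290 × 0.1726) = 0.0846 / 0.19881 = 0.4255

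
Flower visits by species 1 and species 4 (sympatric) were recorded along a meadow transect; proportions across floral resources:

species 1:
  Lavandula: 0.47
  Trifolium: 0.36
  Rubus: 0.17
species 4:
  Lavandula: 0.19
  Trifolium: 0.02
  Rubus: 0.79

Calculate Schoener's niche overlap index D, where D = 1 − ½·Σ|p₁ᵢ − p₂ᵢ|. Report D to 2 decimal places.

Σ|p₁ᵢ − p₂ᵢ| = 0.28 + 0.34 + 0.62 = 1.24
D = 1 − ½ × 1.24 = 1 − 0.620 = 0.3800

0.38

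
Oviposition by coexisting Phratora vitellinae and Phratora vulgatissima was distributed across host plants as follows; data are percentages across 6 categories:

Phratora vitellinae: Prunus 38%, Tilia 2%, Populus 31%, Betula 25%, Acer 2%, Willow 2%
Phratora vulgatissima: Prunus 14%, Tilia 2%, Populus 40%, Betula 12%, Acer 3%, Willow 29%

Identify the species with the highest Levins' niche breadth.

Phratora vulgatissima

Convert percentages to proportions (divide by 100).
Σp_viteᵢ² = 0.38² + 0.02² + 0.31² + 0.25² + 0.02² + 0.02² = 0.1444 + 0.0004 + 0.0961 + 0.0625 + 0.0004 + 0.0004 = 0.3042
B_vite = 1 / 0.3042 = 3.2873
Σp_vulgᵢ² = 0.14² + 0.02² + 0.40² + 0.12² + 0.03² + 0.29² = 0.0196 + 0.0004 + 0.1600 + 0.0144 + 0.0009 + 0.0841 = 0.2794
B_vulg = 1 / 0.2794 = 3.5791
Highest B → broadest niche (most generalist): Phratora vulgatissima (B = 3.58).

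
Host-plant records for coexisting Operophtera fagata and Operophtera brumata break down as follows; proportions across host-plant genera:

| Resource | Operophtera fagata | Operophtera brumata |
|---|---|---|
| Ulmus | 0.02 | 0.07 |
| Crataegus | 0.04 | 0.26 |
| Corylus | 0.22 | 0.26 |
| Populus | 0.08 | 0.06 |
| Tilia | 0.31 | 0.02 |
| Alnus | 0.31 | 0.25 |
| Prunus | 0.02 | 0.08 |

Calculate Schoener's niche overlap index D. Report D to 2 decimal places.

Σ|p₁ᵢ − p₂ᵢ| = 0.05 + 0.22 + 0.04 + 0.02 + 0.29 + 0.06 + 0.06 = 0.74
D = 1 − ½ × 0.74 = 1 − 0.370 = 0.6300

0.63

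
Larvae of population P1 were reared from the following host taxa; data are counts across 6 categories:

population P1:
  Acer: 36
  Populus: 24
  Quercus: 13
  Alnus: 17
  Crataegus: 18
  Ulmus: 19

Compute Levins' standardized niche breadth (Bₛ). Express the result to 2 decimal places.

Proportions for population P1 (n=127): 36/127=0.2835, 24/127=0.1890, 13/127=0.1024, 17/127=0.1339, 18/127=0.1417, 19/127=0.1496
Σpᵢ² = 0.2835² + 0.1890² + 0.1024² + 0.1339² + 0.1417² + 0.1496² = 0.080372 + 0.035721 + 0.010486 + 0.017929 + 0.020079 + 0.022380 = 0.186967
B = 1 / 0.186967 = 5.3485
Bₛ = (B − 1)/(n − 1) = (5.3485 − 1)/(6 − 1) = 4.3485/5 = 0.8697

0.87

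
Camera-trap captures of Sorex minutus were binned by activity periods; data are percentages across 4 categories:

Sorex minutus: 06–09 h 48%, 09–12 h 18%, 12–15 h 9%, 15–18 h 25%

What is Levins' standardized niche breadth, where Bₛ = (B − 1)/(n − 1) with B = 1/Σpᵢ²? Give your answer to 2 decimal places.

Convert percentages to proportions (divide by 100).
Σpᵢ² = 0.48² + 0.18² + 0.09² + 0.25² = 0.2304 + 0.0324 + 0.0081 + 0.0625 = 0.3334
B = 1 / 0.3334 = 2.9994
Bₛ = (B − 1)/(n − 1) = (2.9994 − 1)/(4 − 1) = 1.9994/3 = 0.6665

0.67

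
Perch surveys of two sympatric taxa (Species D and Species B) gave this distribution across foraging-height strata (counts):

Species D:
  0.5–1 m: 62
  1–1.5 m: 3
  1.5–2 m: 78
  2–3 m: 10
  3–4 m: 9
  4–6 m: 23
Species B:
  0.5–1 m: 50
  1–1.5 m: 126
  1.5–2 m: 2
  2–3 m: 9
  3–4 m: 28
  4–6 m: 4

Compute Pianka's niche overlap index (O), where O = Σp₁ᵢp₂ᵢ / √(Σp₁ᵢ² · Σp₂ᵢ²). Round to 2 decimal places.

0.28

Proportions for Species D (n=185): 62/185=0.3351, 3/185=0.0162, 78/185=0.4216, 10/185=0.0541, 9/185=0.0486, 23/185=0.1243
Proportions for Species B (n=219): 50/219=0.2283, 126/219=0.5753, 2/219=0.0091, 9/219=0.0411, 28/219=0.1279, 4/219=0.0183
Σ p₁ᵢp₂ᵢ = 0.076503 + 0.009320 + 0.003837 + 0.002224 + 0.006216 + 0.002275 = 0.100375
Σp_1ᵢ² = 0.3351² + 0.0162² + 0.4216² + 0.0541² + 0.0486² + 0.1243² = 0.112292 + 0.000262 + 0.177747 + 0.002927 + 0.002362 + 0.015450 = 0.311040
Σp_2ᵢ² = 0.2283² + 0.5753² + 0.0091² + 0.0411² + 0.1279² + 0.0183² = 0.052121 + 0.330970 + 0.000083 + 0.001689 + 0.016358 + 0.000335 = 0.401556
O = 0.100375 / √(0.311040 × 0.401556) = 0.100375 / 0.3534119 = 0.2840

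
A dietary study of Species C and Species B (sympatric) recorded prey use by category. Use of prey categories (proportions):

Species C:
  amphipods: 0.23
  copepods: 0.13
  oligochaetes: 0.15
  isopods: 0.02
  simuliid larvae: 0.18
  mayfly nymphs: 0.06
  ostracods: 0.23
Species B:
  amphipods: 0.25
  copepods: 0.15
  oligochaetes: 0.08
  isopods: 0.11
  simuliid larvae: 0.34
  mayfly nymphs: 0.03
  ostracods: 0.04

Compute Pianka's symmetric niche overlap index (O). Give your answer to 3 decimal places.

0.815

Σ p₁ᵢp₂ᵢ = 0.0575 + 0.0195 + 0.0120 + 0.0022 + 0.0612 + 0.0018 + 0.0092 = 0.1634
Σp_1ᵢ² = 0.23² + 0.13² + 0.15² + 0.02² + 0.18² + 0.06² + 0.23² = 0.0529 + 0.0169 + 0.0225 + 0.0004 + 0.0324 + 0.0036 + 0.0529 = 0.1816
Σp_2ᵢ² = 0.25² + 0.15² + 0.08² + 0.11² + 0.34² + 0.03² + 0.04² = 0.0625 + 0.0225 + 0.0064 + 0.0121 + 0.1156 + 0.0009 + 0.0016 = 0.2216
O = 0.1634 / √(0.1816 × 0.2216) = 0.1634 / 0.200605 = 0.81454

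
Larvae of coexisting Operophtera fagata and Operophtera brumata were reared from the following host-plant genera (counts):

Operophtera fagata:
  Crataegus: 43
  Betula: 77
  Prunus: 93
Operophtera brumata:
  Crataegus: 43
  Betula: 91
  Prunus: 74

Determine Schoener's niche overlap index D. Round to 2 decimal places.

Proportions for Operophtera fagata (n=213): 43/213=0.2019, 77/213=0.3615, 93/213=0.4366
Proportions for Operophtera brumata (n=208): 43/208=0.2067, 91/208=0.4375, 74/208=0.3558
Σ|p₁ᵢ − p₂ᵢ| = 0.0048 + 0.0760 + 0.0808 = 0.1616
D = 1 − ½ × 0.1616 = 1 − 0.08080 = 0.91920

0.92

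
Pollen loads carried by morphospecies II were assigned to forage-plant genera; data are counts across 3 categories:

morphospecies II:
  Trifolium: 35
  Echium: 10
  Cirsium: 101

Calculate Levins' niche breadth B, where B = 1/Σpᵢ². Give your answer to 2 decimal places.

1.85

Proportions for morphospecies II (n=146): 35/146=0.2397, 10/146=0.0685, 101/146=0.6918
Σpᵢ² = 0.2397² + 0.0685² + 0.6918² = 0.057456 + 0.004692 + 0.478587 = 0.540735
B = 1 / 0.540735 = 1.8493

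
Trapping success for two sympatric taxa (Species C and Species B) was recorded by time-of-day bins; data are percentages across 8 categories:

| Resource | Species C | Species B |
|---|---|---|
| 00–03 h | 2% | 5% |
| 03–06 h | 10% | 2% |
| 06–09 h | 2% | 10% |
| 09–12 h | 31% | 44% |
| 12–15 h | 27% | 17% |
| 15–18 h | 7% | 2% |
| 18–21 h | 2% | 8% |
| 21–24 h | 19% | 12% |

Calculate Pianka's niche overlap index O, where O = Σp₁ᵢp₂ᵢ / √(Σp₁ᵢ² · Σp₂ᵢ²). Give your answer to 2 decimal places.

0.89

Convert percentages to proportions (divide by 100).
Σ p₁ᵢp₂ᵢ = 0.0010 + 0.0020 + 0.0020 + 0.1364 + 0.0459 + 0.0014 + 0.0016 + 0.0228 = 0.2131
Σp_1ᵢ² = 0.02² + 0.10² + 0.02² + 0.31² + 0.27² + 0.07² + 0.02² + 0.19² = 0.0004 + 0.0100 + 0.0004 + 0.0961 + 0.0729 + 0.0049 + 0.0004 + 0.0361 = 0.2212
Σp_2ᵢ² = 0.05² + 0.02² + 0.10² + 0.44² + 0.17² + 0.02² + 0.08² + 0.12² = 0.0025 + 0.0004 + 0.0100 + 0.1936 + 0.0289 + 0.0004 + 0.0064 + 0.0144 = 0.2566
O = 0.2131 / √(0.2212 × 0.2566) = 0.2131 / 0.23824 = 0.8945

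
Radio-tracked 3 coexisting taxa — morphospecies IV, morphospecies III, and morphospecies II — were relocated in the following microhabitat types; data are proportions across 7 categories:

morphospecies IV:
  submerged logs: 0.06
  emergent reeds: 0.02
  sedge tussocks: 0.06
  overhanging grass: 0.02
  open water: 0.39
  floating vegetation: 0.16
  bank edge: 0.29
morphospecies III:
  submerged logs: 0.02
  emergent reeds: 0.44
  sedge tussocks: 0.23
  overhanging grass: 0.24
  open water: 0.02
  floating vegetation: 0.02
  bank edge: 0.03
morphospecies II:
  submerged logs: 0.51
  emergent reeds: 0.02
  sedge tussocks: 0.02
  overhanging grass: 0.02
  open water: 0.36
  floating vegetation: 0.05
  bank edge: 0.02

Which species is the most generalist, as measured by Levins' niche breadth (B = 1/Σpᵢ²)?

Σp_IVᵢ² = 0.06² + 0.02² + 0.06² + 0.02² + 0.39² + 0.16² + 0.29² = 0.0036 + 0.0004 + 0.0036 + 0.0004 + 0.1521 + 0.0256 + 0.0841 = 0.2698
B_IV = 1 / 0.2698 = 3.7064
Σp_IIIᵢ² = 0.02² + 0.44² + 0.23² + 0.24² + 0.02² + 0.02² + 0.03² = 0.0004 + 0.1936 + 0.0529 + 0.0576 + 0.0004 + 0.0004 + 0.0009 = 0.3062
B_III = 1 / 0.3062 = 3.2658
Σp_IIᵢ² = 0.51² + 0.02² + 0.02² + 0.02² + 0.36² + 0.05² + 0.02² = 0.2601 + 0.0004 + 0.0004 + 0.0004 + 0.1296 + 0.0025 + 0.0004 = 0.3938
B_II = 1 / 0.3938 = 2.5394
Highest B → broadest niche (most generalist): morphospecies IV (B = 3.71).

morphospecies IV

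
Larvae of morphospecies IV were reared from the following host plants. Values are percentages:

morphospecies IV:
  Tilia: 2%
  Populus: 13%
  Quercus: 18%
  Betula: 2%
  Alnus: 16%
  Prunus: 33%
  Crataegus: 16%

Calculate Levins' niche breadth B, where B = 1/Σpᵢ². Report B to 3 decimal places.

Convert percentages to proportions (divide by 100).
Σpᵢ² = 0.02² + 0.13² + 0.18² + 0.02² + 0.16² + 0.33² + 0.16² = 0.0004 + 0.0169 + 0.0324 + 0.0004 + 0.0256 + 0.1089 + 0.0256 = 0.2102
B = 1 / 0.2102 = 4.75737

4.757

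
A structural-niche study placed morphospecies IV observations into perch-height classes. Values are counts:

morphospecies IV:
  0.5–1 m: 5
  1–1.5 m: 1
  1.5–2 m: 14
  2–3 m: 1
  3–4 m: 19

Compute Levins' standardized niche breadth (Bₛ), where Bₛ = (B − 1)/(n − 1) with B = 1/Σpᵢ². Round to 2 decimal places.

0.43

Proportions for morphospecies IV (n=40): 5/40=0.1250, 1/40=0.0250, 14/40=0.3500, 1/40=0.0250, 19/40=0.4750
Σpᵢ² = 0.1250² + 0.0250² + 0.3500² + 0.0250² + 0.4750² = 0.015625 + 0.000625 + 0.122500 + 0.000625 + 0.225625 = 0.365000
B = 1 / 0.365000 = 2.7397
Bₛ = (B − 1)/(n − 1) = (2.7397 − 1)/(5 − 1) = 1.7397/4 = 0.4349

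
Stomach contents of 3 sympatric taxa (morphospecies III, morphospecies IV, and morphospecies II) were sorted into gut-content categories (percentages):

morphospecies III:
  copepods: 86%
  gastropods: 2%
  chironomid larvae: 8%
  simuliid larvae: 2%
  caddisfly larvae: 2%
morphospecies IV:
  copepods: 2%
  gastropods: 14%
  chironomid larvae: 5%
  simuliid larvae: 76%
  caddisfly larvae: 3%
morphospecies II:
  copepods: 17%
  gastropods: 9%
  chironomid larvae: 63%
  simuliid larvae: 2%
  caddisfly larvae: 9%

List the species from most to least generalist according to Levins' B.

morphospecies II > morphospecies IV > morphospecies III

Convert percentages to proportions (divide by 100).
Σp_IIIᵢ² = 0.86² + 0.02² + 0.08² + 0.02² + 0.02² = 0.7396 + 0.0004 + 0.0064 + 0.0004 + 0.0004 = 0.7472
B_III = 1 / 0.7472 = 1.3383
Σp_IVᵢ² = 0.02² + 0.14² + 0.05² + 0.76² + 0.03² = 0.0004 + 0.0196 + 0.0025 + 0.5776 + 0.0009 = 0.6010
B_IV = 1 / 0.6010 = 1.6639
Σp_IIᵢ² = 0.17² + 0.09² + 0.63² + 0.02² + 0.09² = 0.0289 + 0.0081 + 0.3969 + 0.0004 + 0.0081 = 0.4424
B_II = 1 / 0.4424 = 2.2604
Ranking by B (broadest → narrowest): morphospecies II (2.26) > morphospecies IV (1.66) > morphospecies III (1.34)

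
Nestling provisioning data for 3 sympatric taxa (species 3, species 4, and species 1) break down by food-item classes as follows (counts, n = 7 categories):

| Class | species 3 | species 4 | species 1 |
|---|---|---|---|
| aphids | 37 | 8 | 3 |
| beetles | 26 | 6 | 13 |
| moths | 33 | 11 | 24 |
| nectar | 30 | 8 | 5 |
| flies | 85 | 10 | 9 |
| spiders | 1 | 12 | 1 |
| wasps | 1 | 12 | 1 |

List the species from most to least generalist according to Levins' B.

species 4 > species 3 > species 1

Proportions for species 3 (n=213): 37/213=0.1737, 26/213=0.1221, 33/213=0.1549, 30/213=0.1408, 85/213=0.3991, 1/213=0.0047, 1/213=0.0047
Proportions for species 4 (n=67): 8/67=0.1194, 6/67=0.0896, 11/67=0.1642, 8/67=0.1194, 10/67=0.1493, 12/67=0.1791, 12/67=0.1791
Proportions for species 1 (n=56): 3/56=0.0536, 13/56=0.2321, 24/56=0.4286, 5/56=0.0893, 9/56=0.1607, 1/56=0.0179, 1/56=0.0179
Σp_3ᵢ² = 0.1737² + 0.1221² + 0.1549² + 0.1408² + 0.3991² + 0.0047² + 0.0047² = 0.030172 + 0.014908 + 0.023994 + 0.019825 + 0.159281 + 0.000022 + 0.000022 = 0.248224
B_3 = 1 / 0.248224 = 4.0286
Σp_4ᵢ² = 0.1194² + 0.0896² + 0.1642² + 0.1194² + 0.1493² + 0.1791² + 0.1791² = 0.014256 + 0.008028 + 0.026962 + 0.014256 + 0.022290 + 0.032077 + 0.032077 = 0.149946
B_4 = 1 / 0.149946 = 6.6691
Σp_1ᵢ² = 0.0536² + 0.2321² + 0.4286² + 0.0893² + 0.1607² + 0.0179² + 0.0179² = 0.002873 + 0.053870 + 0.183698 + 0.007974 + 0.025824 + 0.000320 + 0.000320 = 0.274879
B_1 = 1 / 0.274879 = 3.6380
Ranking by B (broadest → narrowest): species 4 (6.67) > species 3 (4.03) > species 1 (3.64)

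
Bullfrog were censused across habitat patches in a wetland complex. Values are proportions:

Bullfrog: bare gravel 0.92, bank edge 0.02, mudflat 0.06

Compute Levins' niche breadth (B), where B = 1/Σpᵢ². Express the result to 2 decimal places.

Σpᵢ² = 0.92² + 0.02² + 0.06² = 0.8464 + 0.0004 + 0.0036 = 0.8504
B = 1 / 0.8504 = 1.1759

1.18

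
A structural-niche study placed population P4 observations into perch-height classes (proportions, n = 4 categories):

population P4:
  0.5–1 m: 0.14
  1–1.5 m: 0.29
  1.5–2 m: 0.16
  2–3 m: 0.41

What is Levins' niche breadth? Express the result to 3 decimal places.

3.362

Σpᵢ² = 0.14² + 0.29² + 0.16² + 0.41² = 0.0196 + 0.0841 + 0.0256 + 0.1681 = 0.2974
B = 1 / 0.2974 = 3.36247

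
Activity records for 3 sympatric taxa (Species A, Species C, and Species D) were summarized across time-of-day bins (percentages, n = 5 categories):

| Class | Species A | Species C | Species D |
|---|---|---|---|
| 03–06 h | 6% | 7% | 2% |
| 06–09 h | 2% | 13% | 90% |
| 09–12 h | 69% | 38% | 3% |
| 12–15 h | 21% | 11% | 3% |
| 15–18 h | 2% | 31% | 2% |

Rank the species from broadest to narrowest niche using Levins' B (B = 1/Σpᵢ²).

Species C > Species A > Species D

Convert percentages to proportions (divide by 100).
Σp_Aᵢ² = 0.06² + 0.02² + 0.69² + 0.21² + 0.02² = 0.0036 + 0.0004 + 0.4761 + 0.0441 + 0.0004 = 0.5246
B_A = 1 / 0.5246 = 1.9062
Σp_Cᵢ² = 0.07² + 0.13² + 0.38² + 0.11² + 0.31² = 0.0049 + 0.0169 + 0.1444 + 0.0121 + 0.0961 = 0.2744
B_C = 1 / 0.2744 = 3.6443
Σp_Dᵢ² = 0.02² + 0.90² + 0.03² + 0.03² + 0.02² = 0.0004 + 0.8100 + 0.0009 + 0.0009 + 0.0004 = 0.8126
B_D = 1 / 0.8126 = 1.2306
Ranking by B (broadest → narrowest): Species C (3.64) > Species A (1.91) > Species D (1.23)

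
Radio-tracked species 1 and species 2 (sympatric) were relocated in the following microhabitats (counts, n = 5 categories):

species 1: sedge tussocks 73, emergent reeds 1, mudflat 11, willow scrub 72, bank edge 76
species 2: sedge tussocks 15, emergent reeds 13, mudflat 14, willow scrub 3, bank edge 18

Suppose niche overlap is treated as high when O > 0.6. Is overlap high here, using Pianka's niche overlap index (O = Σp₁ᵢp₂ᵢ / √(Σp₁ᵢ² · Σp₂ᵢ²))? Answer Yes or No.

Yes

Proportions for species 1 (n=233): 73/233=0.3133, 1/233=0.0043, 11/233=0.0472, 72/233=0.3090, 76/233=0.3262
Proportions for species 2 (n=63): 15/63=0.2381, 13/63=0.2063, 14/63=0.2222, 3/63=0.0476, 18/63=0.2857
Σ p₁ᵢp₂ᵢ = 0.074597 + 0.000887 + 0.010488 + 0.014708 + 0.093195 = 0.193875
Σp_1ᵢ² = 0.3133² + 0.0043² + 0.0472² + 0.3090² + 0.3262² = 0.098157 + 0.000018 + 0.002228 + 0.095481 + 0.106406 = 0.302290
Σp_2ᵢ² = 0.2381² + 0.2063² + 0.2222² + 0.0476² + 0.2857² = 0.056692 + 0.042560 + 0.049373 + 0.002266 + 0.081624 = 0.232515
O = 0.193875 / √(0.302290 × 0.232515) = 0.193875 / 0.2651169 = 0.7313
O = 0.7313 > 0.6 → Yes.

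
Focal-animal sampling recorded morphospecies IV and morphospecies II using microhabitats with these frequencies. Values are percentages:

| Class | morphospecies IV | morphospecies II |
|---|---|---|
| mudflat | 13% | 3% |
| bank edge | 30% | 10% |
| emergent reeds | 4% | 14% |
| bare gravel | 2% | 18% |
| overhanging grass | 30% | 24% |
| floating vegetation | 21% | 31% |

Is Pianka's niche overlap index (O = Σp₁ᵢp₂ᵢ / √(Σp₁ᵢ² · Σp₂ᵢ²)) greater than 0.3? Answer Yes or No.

Yes

Convert percentages to proportions (divide by 100).
Σ p₁ᵢp₂ᵢ = 0.0039 + 0.0300 + 0.0056 + 0.0036 + 0.0720 + 0.0651 = 0.1802
Σp_1ᵢ² = 0.13² + 0.30² + 0.04² + 0.02² + 0.30² + 0.21² = 0.0169 + 0.0900 + 0.0016 + 0.0004 + 0.0900 + 0.0441 = 0.2430
Σp_2ᵢ² = 0.03² + 0.10² + 0.14² + 0.18² + 0.24² + 0.31² = 0.0009 + 0.0100 + 0.0196 + 0.0324 + 0.0576 + 0.0961 = 0.2166
O = 0.1802 / √(0.2430 × 0.2166) = 0.1802 / 0.22942 = 0.7855
O = 0.7855 > 0.3 → Yes.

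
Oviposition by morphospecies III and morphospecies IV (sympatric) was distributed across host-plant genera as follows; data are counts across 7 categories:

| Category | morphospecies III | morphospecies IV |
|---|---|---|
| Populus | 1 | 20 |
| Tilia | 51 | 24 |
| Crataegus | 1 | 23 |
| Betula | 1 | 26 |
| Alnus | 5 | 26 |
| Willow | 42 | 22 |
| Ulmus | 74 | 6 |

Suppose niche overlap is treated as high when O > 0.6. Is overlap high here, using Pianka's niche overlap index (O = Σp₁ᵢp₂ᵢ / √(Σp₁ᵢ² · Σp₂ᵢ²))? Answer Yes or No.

Proportions for morphospecies III (n=175): 1/175=0.0057, 51/175=0.2914, 1/175=0.0057, 1/175=0.0057, 5/175=0.0286, 42/175=0.2400, 74/175=0.4229
Proportions for morphospecies IV (n=147): 20/147=0.1361, 24/147=0.1633, 23/147=0.1565, 26/147=0.1769, 26/147=0.1769, 22/147=0.1497, 6/147=0.0408
Σ p₁ᵢp₂ᵢ = 0.000776 + 0.047586 + 0.000892 + 0.001008 + 0.005059 + 0.035928 + 0.017254 = 0.108503
Σp_1ᵢ² = 0.0057² + 0.2914² + 0.0057² + 0.0057² + 0.0286² + 0.2400² + 0.4229² = 0.000032 + 0.084914 + 0.000032 + 0.000032 + 0.000818 + 0.057600 + 0.178844 = 0.322272
Σp_2ᵢ² = 0.1361² + 0.1633² + 0.1565² + 0.1769² + 0.1769² + 0.1497² + 0.0408² = 0.018523 + 0.026667 + 0.024492 + 0.031294 + 0.031294 + 0.022410 + 0.001665 = 0.156345
O = 0.108503 / √(0.322272 × 0.156345) = 0.108503 / 0.2244674 = 0.4834
O = 0.4834 < 0.6 → No.

No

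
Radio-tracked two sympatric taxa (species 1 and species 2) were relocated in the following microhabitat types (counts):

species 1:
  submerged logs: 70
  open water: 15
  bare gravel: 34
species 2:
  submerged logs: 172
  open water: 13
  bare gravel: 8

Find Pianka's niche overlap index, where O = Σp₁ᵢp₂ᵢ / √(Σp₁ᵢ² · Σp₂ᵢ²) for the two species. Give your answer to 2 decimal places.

Proportions for species 1 (n=119): 70/119=0.5882, 15/119=0.1261, 34/119=0.2857
Proportions for species 2 (n=193): 172/193=0.8912, 13/193=0.0674, 8/193=0.0415
Σ p₁ᵢp₂ᵢ = 0.524204 + 0.008499 + 0.011857 = 0.544560
Σp_1ᵢ² = 0.5882² + 0.1261² + 0.2857² = 0.345979 + 0.015901 + 0.081624 = 0.443504
Σp_2ᵢ² = 0.8912² + 0.0674² + 0.0415² = 0.794237 + 0.004543 + 0.001722 = 0.800502
O = 0.544560 / √(0.443504 × 0.800502) = 0.544560 / 0.5958404 = 0.9139

0.91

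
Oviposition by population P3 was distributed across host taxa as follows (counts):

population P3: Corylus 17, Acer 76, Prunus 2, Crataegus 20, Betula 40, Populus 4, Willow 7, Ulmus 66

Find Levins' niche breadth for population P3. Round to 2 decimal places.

4.31

Proportions for population P3 (n=232): 17/232=0.0733, 76/232=0.3276, 2/232=0.0086, 20/232=0.0862, 40/232=0.1724, 4/232=0.0172, 7/232=0.0302, 66/232=0.2845
Σpᵢ² = 0.0733² + 0.3276² + 0.0086² + 0.0862² + 0.1724² + 0.0172² + 0.0302² + 0.2845² = 0.005373 + 0.107322 + 0.000074 + 0.007430 + 0.029722 + 0.000296 + 0.000912 + 0.080940 = 0.232069
B = 1 / 0.232069 = 4.3091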